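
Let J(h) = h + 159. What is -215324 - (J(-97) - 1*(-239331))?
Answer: -454717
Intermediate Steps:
J(h) = 159 + h
-215324 - (J(-97) - 1*(-239331)) = -215324 - ((159 - 97) - 1*(-239331)) = -215324 - (62 + 239331) = -215324 - 1*239393 = -215324 - 239393 = -454717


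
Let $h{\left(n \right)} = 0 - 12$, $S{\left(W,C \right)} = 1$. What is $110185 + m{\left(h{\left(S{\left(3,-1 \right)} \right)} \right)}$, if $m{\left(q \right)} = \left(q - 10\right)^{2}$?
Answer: $110669$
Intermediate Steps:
$h{\left(n \right)} = -12$ ($h{\left(n \right)} = 0 - 12 = -12$)
$m{\left(q \right)} = \left(-10 + q\right)^{2}$
$110185 + m{\left(h{\left(S{\left(3,-1 \right)} \right)} \right)} = 110185 + \left(-10 - 12\right)^{2} = 110185 + \left(-22\right)^{2} = 110185 + 484 = 110669$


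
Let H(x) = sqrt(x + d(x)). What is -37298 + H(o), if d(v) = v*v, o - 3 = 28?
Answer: -37298 + 4*sqrt(62) ≈ -37267.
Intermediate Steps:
o = 31 (o = 3 + 28 = 31)
d(v) = v**2
H(x) = sqrt(x + x**2)
-37298 + H(o) = -37298 + sqrt(31*(1 + 31)) = -37298 + sqrt(31*32) = -37298 + sqrt(992) = -37298 + 4*sqrt(62)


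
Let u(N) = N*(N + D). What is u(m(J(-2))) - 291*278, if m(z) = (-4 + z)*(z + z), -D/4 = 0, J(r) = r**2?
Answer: -80898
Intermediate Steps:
D = 0 (D = -4*0 = 0)
m(z) = 2*z*(-4 + z) (m(z) = (-4 + z)*(2*z) = 2*z*(-4 + z))
u(N) = N**2 (u(N) = N*(N + 0) = N*N = N**2)
u(m(J(-2))) - 291*278 = (2*(-2)**2*(-4 + (-2)**2))**2 - 291*278 = (2*4*(-4 + 4))**2 - 80898 = (2*4*0)**2 - 80898 = 0**2 - 80898 = 0 - 80898 = -80898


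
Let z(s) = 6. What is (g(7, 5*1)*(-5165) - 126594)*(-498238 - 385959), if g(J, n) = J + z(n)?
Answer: 171303442583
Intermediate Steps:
g(J, n) = 6 + J (g(J, n) = J + 6 = 6 + J)
(g(7, 5*1)*(-5165) - 126594)*(-498238 - 385959) = ((6 + 7)*(-5165) - 126594)*(-498238 - 385959) = (13*(-5165) - 126594)*(-884197) = (-67145 - 126594)*(-884197) = -193739*(-884197) = 171303442583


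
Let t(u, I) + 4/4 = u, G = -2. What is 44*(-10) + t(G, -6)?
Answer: -443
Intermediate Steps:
t(u, I) = -1 + u
44*(-10) + t(G, -6) = 44*(-10) + (-1 - 2) = -440 - 3 = -443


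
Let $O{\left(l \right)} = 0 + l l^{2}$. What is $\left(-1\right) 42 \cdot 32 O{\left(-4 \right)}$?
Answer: $86016$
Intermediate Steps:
$O{\left(l \right)} = l^{3}$ ($O{\left(l \right)} = 0 + l^{3} = l^{3}$)
$\left(-1\right) 42 \cdot 32 O{\left(-4 \right)} = \left(-1\right) 42 \cdot 32 \left(-4\right)^{3} = \left(-42\right) 32 \left(-64\right) = \left(-1344\right) \left(-64\right) = 86016$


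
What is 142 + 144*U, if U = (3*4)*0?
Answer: 142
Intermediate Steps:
U = 0 (U = 12*0 = 0)
142 + 144*U = 142 + 144*0 = 142 + 0 = 142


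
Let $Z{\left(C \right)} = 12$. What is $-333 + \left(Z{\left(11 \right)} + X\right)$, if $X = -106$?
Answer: $-427$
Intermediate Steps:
$-333 + \left(Z{\left(11 \right)} + X\right) = -333 + \left(12 - 106\right) = -333 - 94 = -427$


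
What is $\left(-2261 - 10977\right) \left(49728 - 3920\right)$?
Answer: $-606406304$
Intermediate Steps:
$\left(-2261 - 10977\right) \left(49728 - 3920\right) = - 13238 \left(49728 - 3920\right) = \left(-13238\right) 45808 = -606406304$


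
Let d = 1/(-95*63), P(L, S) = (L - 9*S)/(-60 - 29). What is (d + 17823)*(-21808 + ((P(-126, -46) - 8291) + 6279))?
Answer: -75390124738424/177555 ≈ -4.2460e+8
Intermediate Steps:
P(L, S) = -L/89 + 9*S/89 (P(L, S) = (L - 9*S)/(-89) = (L - 9*S)*(-1/89) = -L/89 + 9*S/89)
d = -1/5985 (d = 1/(-5985) = -1/5985 ≈ -0.00016708)
(d + 17823)*(-21808 + ((P(-126, -46) - 8291) + 6279)) = (-1/5985 + 17823)*(-21808 + (((-1/89*(-126) + (9/89)*(-46)) - 8291) + 6279)) = 106670654*(-21808 + (((126/89 - 414/89) - 8291) + 6279))/5985 = 106670654*(-21808 + ((-288/89 - 8291) + 6279))/5985 = 106670654*(-21808 + (-738187/89 + 6279))/5985 = 106670654*(-21808 - 179356/89)/5985 = (106670654/5985)*(-2120268/89) = -75390124738424/177555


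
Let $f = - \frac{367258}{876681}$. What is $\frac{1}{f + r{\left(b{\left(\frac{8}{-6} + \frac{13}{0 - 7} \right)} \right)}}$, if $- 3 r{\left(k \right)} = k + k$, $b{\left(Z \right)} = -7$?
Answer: $\frac{876681}{3723920} \approx 0.23542$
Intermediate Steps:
$r{\left(k \right)} = - \frac{2 k}{3}$ ($r{\left(k \right)} = - \frac{k + k}{3} = - \frac{2 k}{3}$)
$f = - \frac{367258}{876681}$ ($f = \left(-367258\right) \frac{1}{876681} = - \frac{367258}{876681} \approx -0.41892$)
$\frac{1}{f + r{\left(b{\left(\frac{8}{-6} + \frac{13}{0 - 7} \right)} \right)}} = \frac{1}{- \frac{367258}{876681} - - \frac{14}{3}} = \frac{1}{- \frac{367258}{876681} + \frac{14}{3}} = \frac{1}{\frac{3723920}{876681}} = \frac{876681}{3723920}$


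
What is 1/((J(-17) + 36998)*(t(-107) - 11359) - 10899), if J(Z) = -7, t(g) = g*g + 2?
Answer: 1/3392273 ≈ 2.9479e-7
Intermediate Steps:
t(g) = 2 + g² (t(g) = g² + 2 = 2 + g²)
1/((J(-17) + 36998)*(t(-107) - 11359) - 10899) = 1/((-7 + 36998)*((2 + (-107)²) - 11359) - 10899) = 1/(36991*((2 + 11449) - 11359) - 10899) = 1/(36991*(11451 - 11359) - 10899) = 1/(36991*92 - 10899) = 1/(3403172 - 10899) = 1/3392273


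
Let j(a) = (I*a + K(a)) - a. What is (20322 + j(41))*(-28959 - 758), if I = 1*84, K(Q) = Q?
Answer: -706254222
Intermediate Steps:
I = 84
j(a) = 84*a (j(a) = (84*a + a) - a = 85*a - a = 84*a)
(20322 + j(41))*(-28959 - 758) = (20322 + 84*41)*(-28959 - 758) = (20322 + 3444)*(-29717) = 23766*(-29717) = -706254222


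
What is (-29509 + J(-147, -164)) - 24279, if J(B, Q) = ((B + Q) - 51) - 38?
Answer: -54188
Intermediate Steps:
J(B, Q) = -89 + B + Q (J(B, Q) = (-51 + B + Q) - 38 = -89 + B + Q)
(-29509 + J(-147, -164)) - 24279 = (-29509 + (-89 - 147 - 164)) - 24279 = (-29509 - 400) - 24279 = -29909 - 24279 = -54188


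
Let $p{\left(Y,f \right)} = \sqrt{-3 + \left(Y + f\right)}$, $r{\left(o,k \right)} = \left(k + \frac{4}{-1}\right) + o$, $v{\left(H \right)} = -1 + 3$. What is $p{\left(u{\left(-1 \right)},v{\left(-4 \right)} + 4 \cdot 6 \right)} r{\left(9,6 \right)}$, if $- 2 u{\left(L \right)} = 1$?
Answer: $\frac{33 \sqrt{10}}{2} \approx 52.178$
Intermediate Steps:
$v{\left(H \right)} = 2$
$u{\left(L \right)} = - \frac{1}{2}$ ($u{\left(L \right)} = \left(- \frac{1}{2}\right) 1 = - \frac{1}{2}$)
$r{\left(o,k \right)} = -4 + k + o$ ($r{\left(o,k \right)} = \left(k + 4 \left(-1\right)\right) + o = \left(k - 4\right) + o = \left(-4 + k\right) + o = -4 + k + o$)
$p{\left(Y,f \right)} = \sqrt{-3 + Y + f}$
$p{\left(u{\left(-1 \right)},v{\left(-4 \right)} + 4 \cdot 6 \right)} r{\left(9,6 \right)} = \sqrt{-3 - \frac{1}{2} + \left(2 + 4 \cdot 6\right)} \left(-4 + 6 + 9\right) = \sqrt{-3 - \frac{1}{2} + \left(2 + 24\right)} 11 = \sqrt{-3 - \frac{1}{2} + 26} \cdot 11 = \sqrt{\frac{45}{2}} \cdot 11 = \frac{3 \sqrt{10}}{2} \cdot 11 = \frac{33 \sqrt{10}}{2}$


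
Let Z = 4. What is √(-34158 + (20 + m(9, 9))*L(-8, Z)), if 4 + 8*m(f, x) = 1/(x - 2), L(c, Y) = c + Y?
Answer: I*√6710270/14 ≈ 185.03*I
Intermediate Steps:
L(c, Y) = Y + c
m(f, x) = -½ + 1/(8*(-2 + x)) (m(f, x) = -½ + 1/(8*(x - 2)) = -½ + 1/(8*(-2 + x)))
√(-34158 + (20 + m(9, 9))*L(-8, Z)) = √(-34158 + (20 + (9 - 4*9)/(8*(-2 + 9)))*(4 - 8)) = √(-34158 + (20 + (⅛)*(9 - 36)/7)*(-4)) = √(-34158 + (20 + (⅛)*(⅐)*(-27))*(-4)) = √(-34158 + (20 - 27/56)*(-4)) = √(-34158 + (1093/56)*(-4)) = √(-34158 - 1093/14) = √(-479305/14) = I*√6710270/14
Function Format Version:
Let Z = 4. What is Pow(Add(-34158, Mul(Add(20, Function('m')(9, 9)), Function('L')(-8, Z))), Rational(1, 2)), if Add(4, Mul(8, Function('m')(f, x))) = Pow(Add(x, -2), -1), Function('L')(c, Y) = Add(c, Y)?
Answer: Mul(Rational(1, 14), I, Pow(6710270, Rational(1, 2))) ≈ Mul(185.03, I)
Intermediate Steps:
Function('L')(c, Y) = Add(Y, c)
Function('m')(f, x) = Add(Rational(-1, 2), Mul(Rational(1, 8), Pow(Add(-2, x), -1))) (Function('m')(f, x) = Add(Rational(-1, 2), Mul(Rational(1, 8), Pow(Add(x, -2), -1))) = Add(Rational(-1, 2), Mul(Rational(1, 8), Pow(Add(-2, x), -1))))
Pow(Add(-34158, Mul(Add(20, Function('m')(9, 9)), Function('L')(-8, Z))), Rational(1, 2)) = Pow(Add(-34158, Mul(Add(20, Mul(Rational(1, 8), Pow(Add(-2, 9), -1), Add(9, Mul(-4, 9)))), Add(4, -8))), Rational(1, 2)) = Pow(Add(-34158, Mul(Add(20, Mul(Rational(1, 8), Pow(7, -1), Add(9, -36))), -4)), Rational(1, 2)) = Pow(Add(-34158, Mul(Add(20, Mul(Rational(1, 8), Rational(1, 7), -27)), -4)), Rational(1, 2)) = Pow(Add(-34158, Mul(Add(20, Rational(-27, 56)), -4)), Rational(1, 2)) = Pow(Add(-34158, Mul(Rational(1093, 56), -4)), Rational(1, 2)) = Pow(Add(-34158, Rational(-1093, 14)), Rational(1, 2)) = Pow(Rational(-479305, 14), Rational(1, 2)) = Mul(Rational(1, 14), I, Pow(6710270, Rational(1, 2)))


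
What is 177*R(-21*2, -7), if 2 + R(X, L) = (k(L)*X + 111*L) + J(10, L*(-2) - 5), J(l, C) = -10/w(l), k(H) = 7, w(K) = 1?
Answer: -191691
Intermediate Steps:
J(l, C) = -10 (J(l, C) = -10/1 = -10*1 = -10)
R(X, L) = -12 + 7*X + 111*L (R(X, L) = -2 + ((7*X + 111*L) - 10) = -2 + (-10 + 7*X + 111*L) = -12 + 7*X + 111*L)
177*R(-21*2, -7) = 177*(-12 + 7*(-21*2) + 111*(-7)) = 177*(-12 + 7*(-42) - 777) = 177*(-12 - 294 - 777) = 177*(-1083) = -191691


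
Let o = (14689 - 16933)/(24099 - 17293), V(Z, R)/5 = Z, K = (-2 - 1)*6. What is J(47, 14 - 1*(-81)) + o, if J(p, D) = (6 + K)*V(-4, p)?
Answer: 815598/3403 ≈ 239.67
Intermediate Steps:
K = -18 (K = -3*6 = -18)
V(Z, R) = 5*Z
o = -1122/3403 (o = -2244/6806 = -2244*1/6806 = -1122/3403 ≈ -0.32971)
J(p, D) = 240 (J(p, D) = (6 - 18)*(5*(-4)) = -12*(-20) = 240)
J(47, 14 - 1*(-81)) + o = 240 - 1122/3403 = 815598/3403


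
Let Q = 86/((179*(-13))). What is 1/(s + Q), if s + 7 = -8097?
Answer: -2327/18858094 ≈ -0.00012340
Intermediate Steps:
s = -8104 (s = -7 - 8097 = -8104)
Q = -86/2327 (Q = 86/(-2327) = 86*(-1/2327) = -86/2327 ≈ -0.036957)
1/(s + Q) = 1/(-8104 - 86/2327) = 1/(-18858094/2327) = -2327/18858094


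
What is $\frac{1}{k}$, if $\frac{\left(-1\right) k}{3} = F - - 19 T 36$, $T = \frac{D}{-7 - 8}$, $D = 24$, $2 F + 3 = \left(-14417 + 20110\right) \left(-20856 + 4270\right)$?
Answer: $\frac{10}{1416394347} \approx 7.0602 \cdot 10^{-9}$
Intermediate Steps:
$F = - \frac{94424101}{2}$ ($F = - \frac{3}{2} + \frac{\left(-14417 + 20110\right) \left(-20856 + 4270\right)}{2} = - \frac{3}{2} + \frac{5693 \left(-16586\right)}{2} = - \frac{3}{2} + \frac{1}{2} \left(-94424098\right) = - \frac{3}{2} - 47212049 = - \frac{94424101}{2} \approx -4.7212 \cdot 10^{7}$)
$T = - \frac{8}{5}$ ($T = \frac{24}{-7 - 8} = \frac{24}{-15} = 24 \left(- \frac{1}{15}\right) = - \frac{8}{5} \approx -1.6$)
$k = \frac{1416394347}{10}$ ($k = - 3 \left(- \frac{94424101}{2} - \left(-19\right) \left(- \frac{8}{5}\right) 36\right) = - 3 \left(- \frac{94424101}{2} - \frac{152}{5} \cdot 36\right) = - 3 \left(- \frac{94424101}{2} - \frac{5472}{5}\right) = \left(-3\right) \left(- \frac{472131449}{10}\right) = \frac{1416394347}{10} \approx 1.4164 \cdot 10^{8}$)
$\frac{1}{k} = \frac{1}{\frac{1416394347}{10}} = \frac{10}{1416394347}$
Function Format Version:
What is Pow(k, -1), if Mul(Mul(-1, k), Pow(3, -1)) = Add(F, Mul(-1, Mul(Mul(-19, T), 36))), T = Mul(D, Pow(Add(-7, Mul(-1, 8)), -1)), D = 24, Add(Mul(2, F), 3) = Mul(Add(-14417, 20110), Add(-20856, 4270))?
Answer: Rational(10, 1416394347) ≈ 7.0602e-9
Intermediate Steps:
F = Rational(-94424101, 2) (F = Add(Rational(-3, 2), Mul(Rational(1, 2), Mul(Add(-14417, 20110), Add(-20856, 4270)))) = Add(Rational(-3, 2), Mul(Rational(1, 2), Mul(5693, -16586))) = Add(Rational(-3, 2), Mul(Rational(1, 2), -94424098)) = Add(Rational(-3, 2), -47212049) = Rational(-94424101, 2) ≈ -4.7212e+7)
T = Rational(-8, 5) (T = Mul(24, Pow(Add(-7, Mul(-1, 8)), -1)) = Mul(24, Pow(Add(-7, -8), -1)) = Mul(24, Pow(-15, -1)) = Mul(24, Rational(-1, 15)) = Rational(-8, 5) ≈ -1.6000)
k = Rational(1416394347, 10) (k = Mul(-3, Add(Rational(-94424101, 2), Mul(-1, Mul(Mul(-19, Rational(-8, 5)), 36)))) = Mul(-3, Add(Rational(-94424101, 2), Mul(-1, Mul(Rational(152, 5), 36)))) = Mul(-3, Add(Rational(-94424101, 2), Mul(-1, Rational(5472, 5)))) = Mul(-3, Add(Rational(-94424101, 2), Rational(-5472, 5))) = Mul(-3, Rational(-472131449, 10)) = Rational(1416394347, 10) ≈ 1.4164e+8)
Pow(k, -1) = Pow(Rational(1416394347, 10), -1) = Rational(10, 1416394347)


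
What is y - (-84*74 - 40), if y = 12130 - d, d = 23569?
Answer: -5183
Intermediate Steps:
y = -11439 (y = 12130 - 1*23569 = 12130 - 23569 = -11439)
y - (-84*74 - 40) = -11439 - (-84*74 - 40) = -11439 - (-6216 - 40) = -11439 - 1*(-6256) = -11439 + 6256 = -5183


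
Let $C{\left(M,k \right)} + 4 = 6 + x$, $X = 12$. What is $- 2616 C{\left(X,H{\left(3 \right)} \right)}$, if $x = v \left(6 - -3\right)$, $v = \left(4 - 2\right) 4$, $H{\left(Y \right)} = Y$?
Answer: $-193584$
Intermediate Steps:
$v = 8$ ($v = 2 \cdot 4 = 8$)
$x = 72$ ($x = 8 \left(6 - -3\right) = 8 \left(6 + 3\right) = 8 \cdot 9 = 72$)
$C{\left(M,k \right)} = 74$ ($C{\left(M,k \right)} = -4 + \left(6 + 72\right) = -4 + 78 = 74$)
$- 2616 C{\left(X,H{\left(3 \right)} \right)} = \left(-2616\right) 74 = -193584$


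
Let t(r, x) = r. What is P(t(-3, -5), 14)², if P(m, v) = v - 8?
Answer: 36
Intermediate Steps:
P(m, v) = -8 + v
P(t(-3, -5), 14)² = (-8 + 14)² = 6² = 36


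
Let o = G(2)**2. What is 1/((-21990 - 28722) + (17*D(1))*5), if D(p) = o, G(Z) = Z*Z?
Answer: -1/49352 ≈ -2.0263e-5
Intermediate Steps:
G(Z) = Z**2
o = 16 (o = (2**2)**2 = 4**2 = 16)
D(p) = 16
1/((-21990 - 28722) + (17*D(1))*5) = 1/((-21990 - 28722) + (17*16)*5) = 1/(-50712 + 272*5) = 1/(-50712 + 1360) = 1/(-49352) = -1/49352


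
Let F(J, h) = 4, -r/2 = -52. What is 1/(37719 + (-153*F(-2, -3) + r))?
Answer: 1/37211 ≈ 2.6874e-5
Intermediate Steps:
r = 104 (r = -2*(-52) = 104)
1/(37719 + (-153*F(-2, -3) + r)) = 1/(37719 + (-153*4 + 104)) = 1/(37719 + (-612 + 104)) = 1/(37719 - 508) = 1/37211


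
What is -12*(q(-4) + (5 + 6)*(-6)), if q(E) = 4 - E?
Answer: 696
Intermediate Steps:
-12*(q(-4) + (5 + 6)*(-6)) = -12*((4 - 1*(-4)) + (5 + 6)*(-6)) = -12*((4 + 4) + 11*(-6)) = -12*(8 - 66) = -12*(-58) = 696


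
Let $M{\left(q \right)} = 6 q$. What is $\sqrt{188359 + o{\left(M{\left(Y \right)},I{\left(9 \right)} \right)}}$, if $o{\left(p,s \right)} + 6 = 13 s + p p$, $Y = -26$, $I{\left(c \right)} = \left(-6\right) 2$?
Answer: $\sqrt{212533} \approx 461.01$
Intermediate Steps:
$I{\left(c \right)} = -12$
$o{\left(p,s \right)} = -6 + p^{2} + 13 s$ ($o{\left(p,s \right)} = -6 + \left(13 s + p p\right) = -6 + \left(13 s + p^{2}\right) = -6 + \left(p^{2} + 13 s\right) = -6 + p^{2} + 13 s$)
$\sqrt{188359 + o{\left(M{\left(Y \right)},I{\left(9 \right)} \right)}} = \sqrt{188359 + \left(-6 + \left(6 \left(-26\right)\right)^{2} + 13 \left(-12\right)\right)} = \sqrt{188359 - \left(162 - 24336\right)} = \sqrt{188359 - -24174} = \sqrt{188359 + 24174} = \sqrt{212533}$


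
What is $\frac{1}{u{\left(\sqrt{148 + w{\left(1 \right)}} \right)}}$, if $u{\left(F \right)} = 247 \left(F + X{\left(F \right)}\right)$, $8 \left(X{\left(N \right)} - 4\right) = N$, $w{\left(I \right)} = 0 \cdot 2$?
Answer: $- \frac{64}{677027} + \frac{36 \sqrt{37}}{677027} \approx 0.00022891$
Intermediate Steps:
$w{\left(I \right)} = 0$
$X{\left(N \right)} = 4 + \frac{N}{8}$
$u{\left(F \right)} = 988 + \frac{2223 F}{8}$ ($u{\left(F \right)} = 247 \left(F + \left(4 + \frac{F}{8}\right)\right) = 247 \left(4 + \frac{9 F}{8}\right) = 988 + \frac{2223 F}{8}$)
$\frac{1}{u{\left(\sqrt{148 + w{\left(1 \right)}} \right)}} = \frac{1}{988 + \frac{2223 \sqrt{148 + 0}}{8}} = \frac{1}{988 + \frac{2223 \sqrt{148}}{8}} = \frac{1}{988 + \frac{2223 \cdot 2 \sqrt{37}}{8}} = \frac{1}{988 + \frac{2223 \sqrt{37}}{4}}$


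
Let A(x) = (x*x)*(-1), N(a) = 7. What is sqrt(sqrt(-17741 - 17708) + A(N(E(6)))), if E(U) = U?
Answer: sqrt(-49 + I*sqrt(35449)) ≈ 8.5309 + 11.035*I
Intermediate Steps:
A(x) = -x**2 (A(x) = x**2*(-1) = -x**2)
sqrt(sqrt(-17741 - 17708) + A(N(E(6)))) = sqrt(sqrt(-17741 - 17708) - 1*7**2) = sqrt(sqrt(-35449) - 1*49) = sqrt(I*sqrt(35449) - 49) = sqrt(-49 + I*sqrt(35449))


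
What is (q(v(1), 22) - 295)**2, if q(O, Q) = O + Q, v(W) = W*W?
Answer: 73984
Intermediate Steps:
v(W) = W**2
(q(v(1), 22) - 295)**2 = ((1**2 + 22) - 295)**2 = ((1 + 22) - 295)**2 = (23 - 295)**2 = (-272)**2 = 73984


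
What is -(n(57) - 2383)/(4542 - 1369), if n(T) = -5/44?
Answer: 104857/139612 ≈ 0.75106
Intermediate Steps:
n(T) = -5/44 (n(T) = -5*1/44 = -5/44)
-(n(57) - 2383)/(4542 - 1369) = -(-5/44 - 2383)/(4542 - 1369) = -(-104857)/(44*3173) = -1*(-104857/139612) = 104857/139612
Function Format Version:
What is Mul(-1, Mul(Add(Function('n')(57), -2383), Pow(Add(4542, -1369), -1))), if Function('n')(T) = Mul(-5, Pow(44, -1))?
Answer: Rational(104857, 139612) ≈ 0.75106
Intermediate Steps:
Function('n')(T) = Rational(-5, 44) (Function('n')(T) = Mul(-5, Rational(1, 44)) = Rational(-5, 44))
Mul(-1, Mul(Add(Function('n')(57), -2383), Pow(Add(4542, -1369), -1))) = Mul(-1, Mul(Add(Rational(-5, 44), -2383), Pow(Add(4542, -1369), -1))) = Mul(-1, Mul(Rational(-104857, 44), Pow(3173, -1))) = Mul(-1, Mul(Rational(-104857, 44), Rational(1, 3173))) = Mul(-1, Rational(-104857, 139612)) = Rational(104857, 139612)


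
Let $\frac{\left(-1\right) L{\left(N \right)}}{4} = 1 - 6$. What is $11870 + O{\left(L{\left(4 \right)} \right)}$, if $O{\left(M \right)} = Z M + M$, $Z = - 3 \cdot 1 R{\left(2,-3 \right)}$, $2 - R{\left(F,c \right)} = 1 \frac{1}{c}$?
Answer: $11750$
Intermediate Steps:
$R{\left(F,c \right)} = 2 - \frac{1}{c}$ ($R{\left(F,c \right)} = 2 - 1 \frac{1}{c} = 2 - \frac{1}{c}$)
$Z = -7$ ($Z = - 3 \cdot 1 \left(2 - \frac{1}{-3}\right) = - 3 \cdot 1 \left(2 - - \frac{1}{3}\right) = - 3 \cdot 1 \left(2 + \frac{1}{3}\right) = - 3 \cdot 1 \cdot \frac{7}{3} = \left(-3\right) \frac{7}{3} = -7$)
$L{\left(N \right)} = 20$ ($L{\left(N \right)} = - 4 \left(1 - 6\right) = \left(-4\right) \left(-5\right) = 20$)
$O{\left(M \right)} = - 6 M$ ($O{\left(M \right)} = - 7 M + M = - 6 M$)
$11870 + O{\left(L{\left(4 \right)} \right)} = 11870 - 120 = 11750$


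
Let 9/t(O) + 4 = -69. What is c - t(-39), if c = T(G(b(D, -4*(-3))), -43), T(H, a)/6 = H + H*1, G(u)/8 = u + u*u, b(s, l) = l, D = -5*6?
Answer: 1093257/73 ≈ 14976.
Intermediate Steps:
D = -30
t(O) = -9/73 (t(O) = 9/(-4 - 69) = 9/(-73) = 9*(-1/73) = -9/73)
G(u) = 8*u + 8*u² (G(u) = 8*(u + u*u) = 8*(u + u²) = 8*u + 8*u²)
T(H, a) = 12*H (T(H, a) = 6*(H + H*1) = 6*(H + H) = 6*(2*H) = 12*H)
c = 14976 (c = 12*(8*(-4*(-3))*(1 - 4*(-3))) = 12*(8*12*(1 + 12)) = 12*(8*12*13) = 12*1248 = 14976)
c - t(-39) = 14976 - 1*(-9/73) = 14976 + 9/73 = 1093257/73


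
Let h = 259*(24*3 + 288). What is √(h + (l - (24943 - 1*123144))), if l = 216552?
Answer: √407993 ≈ 638.74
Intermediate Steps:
h = 93240 (h = 259*(72 + 288) = 259*360 = 93240)
√(h + (l - (24943 - 1*123144))) = √(93240 + (216552 - (24943 - 1*123144))) = √(93240 + (216552 - (24943 - 123144))) = √(93240 + (216552 - 1*(-98201))) = √(93240 + (216552 + 98201)) = √(93240 + 314753) = √407993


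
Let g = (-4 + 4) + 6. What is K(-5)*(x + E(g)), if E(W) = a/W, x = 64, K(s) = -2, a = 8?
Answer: -392/3 ≈ -130.67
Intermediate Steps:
g = 6 (g = 0 + 6 = 6)
E(W) = 8/W
K(-5)*(x + E(g)) = -2*(64 + 8/6) = -2*(64 + 8*(⅙)) = -2*(64 + 4/3) = -2*196/3 = -392/3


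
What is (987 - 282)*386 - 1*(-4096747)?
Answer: 4368877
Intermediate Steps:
(987 - 282)*386 - 1*(-4096747) = 705*386 + 4096747 = 272130 + 4096747 = 4368877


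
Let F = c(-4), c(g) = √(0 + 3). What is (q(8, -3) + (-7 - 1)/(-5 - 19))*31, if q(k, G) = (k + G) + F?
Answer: 496/3 + 31*√3 ≈ 219.03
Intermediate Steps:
c(g) = √3
F = √3 ≈ 1.7320
q(k, G) = G + k + √3 (q(k, G) = (k + G) + √3 = (G + k) + √3 = G + k + √3)
(q(8, -3) + (-7 - 1)/(-5 - 19))*31 = ((-3 + 8 + √3) + (-7 - 1)/(-5 - 19))*31 = ((5 + √3) - 8/(-24))*31 = ((5 + √3) - 8*(-1/24))*31 = ((5 + √3) + ⅓)*31 = (16/3 + √3)*31 = 496/3 + 31*√3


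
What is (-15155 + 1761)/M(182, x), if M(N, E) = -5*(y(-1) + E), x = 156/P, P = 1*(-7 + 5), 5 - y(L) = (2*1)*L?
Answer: -13394/355 ≈ -37.730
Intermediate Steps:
y(L) = 5 - 2*L (y(L) = 5 - 2*1*L = 5 - 2*L)
P = -2 (P = 1*(-2) = -2)
x = -78 (x = 156/(-2) = 156*(-1/2) = -78)
M(N, E) = -35 - 5*E (M(N, E) = -5*((5 - 2*(-1)) + E) = -5*((5 + 2) + E) = -5*(7 + E) = -35 - 5*E)
(-15155 + 1761)/M(182, x) = (-15155 + 1761)/(-35 - 5*(-78)) = -13394/(-35 + 390) = -13394/355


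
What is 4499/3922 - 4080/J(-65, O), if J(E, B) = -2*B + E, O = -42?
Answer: -15916279/74518 ≈ -213.59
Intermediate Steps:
J(E, B) = E - 2*B
4499/3922 - 4080/J(-65, O) = 4499/3922 - 4080/(-65 - 2*(-42)) = 4499*(1/3922) - 4080/(-65 + 84) = 4499/3922 - 4080/19 = -15916279/74518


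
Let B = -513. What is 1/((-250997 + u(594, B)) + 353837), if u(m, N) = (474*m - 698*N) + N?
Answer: 1/741957 ≈ 1.3478e-6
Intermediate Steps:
u(m, N) = -697*N + 474*m (u(m, N) = (-698*N + 474*m) + N = -697*N + 474*m)
1/((-250997 + u(594, B)) + 353837) = 1/((-250997 + (-697*(-513) + 474*594)) + 353837) = 1/((-250997 + (357561 + 281556)) + 353837) = 1/((-250997 + 639117) + 353837) = 1/(388120 + 353837) = 1/741957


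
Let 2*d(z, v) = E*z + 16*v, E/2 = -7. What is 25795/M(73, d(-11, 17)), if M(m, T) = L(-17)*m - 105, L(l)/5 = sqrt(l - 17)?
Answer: -108339/181627 - 376607*I*sqrt(34)/181627 ≈ -0.59649 - 12.091*I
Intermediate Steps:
L(l) = 5*sqrt(-17 + l) (L(l) = 5*sqrt(l - 17) = 5*sqrt(-17 + l))
E = -14 (E = 2*(-7) = -14)
d(z, v) = -7*z + 8*v (d(z, v) = (-14*z + 16*v)/2 = -7*z + 8*v)
M(m, T) = -105 + 5*I*m*sqrt(34) (M(m, T) = (5*sqrt(-17 - 17))*m - 105 = (5*sqrt(-34))*m - 105 = (5*(I*sqrt(34)))*m - 105 = (5*I*sqrt(34))*m - 105 = 5*I*m*sqrt(34) - 105 = -105 + 5*I*m*sqrt(34))
25795/M(73, d(-11, 17)) = 25795/(-105 + 5*I*73*sqrt(34)) = 25795/(-105 + 365*I*sqrt(34))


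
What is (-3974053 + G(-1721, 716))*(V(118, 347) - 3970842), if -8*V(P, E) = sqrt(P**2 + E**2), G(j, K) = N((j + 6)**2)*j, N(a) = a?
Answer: 20115579866018076 + 2532911139*sqrt(134333)/4 ≈ 2.0116e+16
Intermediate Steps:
G(j, K) = j*(6 + j)**2 (G(j, K) = (j + 6)**2*j = (6 + j)**2*j = j*(6 + j)**2)
V(P, E) = -sqrt(E**2 + P**2)/8 (V(P, E) = -sqrt(P**2 + E**2)/8 = -sqrt(E**2 + P**2)/8)
(-3974053 + G(-1721, 716))*(V(118, 347) - 3970842) = (-3974053 - 1721*(6 - 1721)**2)*(-sqrt(347**2 + 118**2)/8 - 3970842) = (-3974053 - 1721*(-1715)**2)*(-sqrt(120409 + 13924)/8 - 3970842) = (-3974053 - 1721*2941225)*(-sqrt(134333)/8 - 3970842) = (-3974053 - 5061848225)*(-3970842 - sqrt(134333)/8) = -5065822278*(-3970842 - sqrt(134333)/8) = 20115579866018076 + 2532911139*sqrt(134333)/4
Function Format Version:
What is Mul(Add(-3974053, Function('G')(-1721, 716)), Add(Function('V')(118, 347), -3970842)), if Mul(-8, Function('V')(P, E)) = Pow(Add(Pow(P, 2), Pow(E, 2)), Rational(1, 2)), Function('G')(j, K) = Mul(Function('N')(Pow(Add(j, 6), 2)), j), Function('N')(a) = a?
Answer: Add(20115579866018076, Mul(Rational(2532911139, 4), Pow(134333, Rational(1, 2)))) ≈ 2.0116e+16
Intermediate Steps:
Function('G')(j, K) = Mul(j, Pow(Add(6, j), 2)) (Function('G')(j, K) = Mul(Pow(Add(j, 6), 2), j) = Mul(Pow(Add(6, j), 2), j) = Mul(j, Pow(Add(6, j), 2)))
Function('V')(P, E) = Mul(Rational(-1, 8), Pow(Add(Pow(E, 2), Pow(P, 2)), Rational(1, 2))) (Function('V')(P, E) = Mul(Rational(-1, 8), Pow(Add(Pow(P, 2), Pow(E, 2)), Rational(1, 2))) = Mul(Rational(-1, 8), Pow(Add(Pow(E, 2), Pow(P, 2)), Rational(1, 2))))
Mul(Add(-3974053, Function('G')(-1721, 716)), Add(Function('V')(118, 347), -3970842)) = Mul(Add(-3974053, Mul(-1721, Pow(Add(6, -1721), 2))), Add(Mul(Rational(-1, 8), Pow(Add(Pow(347, 2), Pow(118, 2)), Rational(1, 2))), -3970842)) = Mul(Add(-3974053, Mul(-1721, Pow(-1715, 2))), Add(Mul(Rational(-1, 8), Pow(Add(120409, 13924), Rational(1, 2))), -3970842)) = Mul(Add(-3974053, Mul(-1721, 2941225)), Add(Mul(Rational(-1, 8), Pow(134333, Rational(1, 2))), -3970842)) = Mul(Add(-3974053, -5061848225), Add(-3970842, Mul(Rational(-1, 8), Pow(134333, Rational(1, 2))))) = Mul(-5065822278, Add(-3970842, Mul(Rational(-1, 8), Pow(134333, Rational(1, 2))))) = Add(20115579866018076, Mul(Rational(2532911139, 4), Pow(134333, Rational(1, 2))))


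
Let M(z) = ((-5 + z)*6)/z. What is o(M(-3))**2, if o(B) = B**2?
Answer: 65536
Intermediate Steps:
M(z) = (-30 + 6*z)/z
o(M(-3))**2 = ((6 - 30/(-3))**2)**2 = ((6 - 30*(-1/3))**2)**2 = ((6 + 10)**2)**2 = (16**2)**2 = 256**2 = 65536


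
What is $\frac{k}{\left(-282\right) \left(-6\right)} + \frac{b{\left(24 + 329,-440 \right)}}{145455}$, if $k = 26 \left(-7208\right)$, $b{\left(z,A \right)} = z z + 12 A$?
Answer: $- \frac{2254793831}{20509155} \approx -109.94$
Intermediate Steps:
$b{\left(z,A \right)} = z^{2} + 12 A$
$k = -187408$
$\frac{k}{\left(-282\right) \left(-6\right)} + \frac{b{\left(24 + 329,-440 \right)}}{145455} = - \frac{187408}{\left(-282\right) \left(-6\right)} + \frac{\left(24 + 329\right)^{2} + 12 \left(-440\right)}{145455} = - \frac{187408}{1692} + \left(353^{2} - 5280\right) \frac{1}{145455} = \left(-187408\right) \frac{1}{1692} + \left(124609 - 5280\right) \frac{1}{145455} = - \frac{46852}{423} + 119329 \cdot \frac{1}{145455} = - \frac{46852}{423} + \frac{119329}{145455} = - \frac{2254793831}{20509155}$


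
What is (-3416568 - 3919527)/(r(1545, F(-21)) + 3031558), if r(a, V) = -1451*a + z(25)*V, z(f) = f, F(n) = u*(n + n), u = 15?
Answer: -7336095/774013 ≈ -9.4780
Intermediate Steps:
F(n) = 30*n (F(n) = 15*(n + n) = 15*(2*n) = 30*n)
r(a, V) = -1451*a + 25*V
(-3416568 - 3919527)/(r(1545, F(-21)) + 3031558) = (-3416568 - 3919527)/((-1451*1545 + 25*(30*(-21))) + 3031558) = -7336095/((-2241795 + 25*(-630)) + 3031558) = -7336095/((-2241795 - 15750) + 3031558) = -7336095/(-2257545 + 3031558) = -7336095/774013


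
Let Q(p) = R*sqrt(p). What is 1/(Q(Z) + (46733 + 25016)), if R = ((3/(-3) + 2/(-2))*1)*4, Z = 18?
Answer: 71749/5147917849 + 24*sqrt(2)/5147917849 ≈ 1.3944e-5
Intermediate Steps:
R = -8 (R = ((3*(-1/3) + 2*(-1/2))*1)*4 = ((-1 - 1)*1)*4 = -2*1*4 = -2*4 = -8)
Q(p) = -8*sqrt(p)
1/(Q(Z) + (46733 + 25016)) = 1/(-24*sqrt(2) + (46733 + 25016)) = 1/(-24*sqrt(2) + 71749) = 1/(71749 - 24*sqrt(2))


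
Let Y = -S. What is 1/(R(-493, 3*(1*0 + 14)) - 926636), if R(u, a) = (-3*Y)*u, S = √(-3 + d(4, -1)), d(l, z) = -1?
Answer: -13627/12627397445 + 87*I/25254794890 ≈ -1.0792e-6 + 3.4449e-9*I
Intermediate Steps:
S = 2*I (S = √(-3 - 1) = √(-4) = 2*I ≈ 2.0*I)
Y = -2*I ≈ -2.0*I
R(u, a) = 6*I*u (R(u, a) = (-(-6)*I)*u = (6*I)*u = 6*I*u)
1/(R(-493, 3*(1*0 + 14)) - 926636) = 1/(6*I*(-493) - 926636) = 1/(-2958*I - 926636) = 1/(-926636 - 2958*I) = (-926636 + 2958*I)/858663026260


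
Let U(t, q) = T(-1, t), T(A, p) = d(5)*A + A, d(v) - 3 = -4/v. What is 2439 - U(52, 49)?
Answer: 12211/5 ≈ 2442.2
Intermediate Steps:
d(v) = 3 - 4/v
T(A, p) = 16*A/5 (T(A, p) = (3 - 4/5)*A + A = (3 - 4*⅕)*A + A = (3 - ⅘)*A + A = 11*A/5 + A = 16*A/5)
U(t, q) = -16/5 (U(t, q) = (16/5)*(-1) = -16/5)
2439 - U(52, 49) = 2439 - 1*(-16/5) = 2439 + 16/5 = 12211/5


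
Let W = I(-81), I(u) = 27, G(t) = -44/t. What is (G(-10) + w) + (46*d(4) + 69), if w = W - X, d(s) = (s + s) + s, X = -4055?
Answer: 23537/5 ≈ 4707.4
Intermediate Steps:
d(s) = 3*s (d(s) = 2*s + s = 3*s)
W = 27
w = 4082 (w = 27 - 1*(-4055) = 27 + 4055 = 4082)
(G(-10) + w) + (46*d(4) + 69) = (-44/(-10) + 4082) + (46*(3*4) + 69) = (-44*(-1/10) + 4082) + (46*12 + 69) = (22/5 + 4082) + (552 + 69) = 20432/5 + 621 = 23537/5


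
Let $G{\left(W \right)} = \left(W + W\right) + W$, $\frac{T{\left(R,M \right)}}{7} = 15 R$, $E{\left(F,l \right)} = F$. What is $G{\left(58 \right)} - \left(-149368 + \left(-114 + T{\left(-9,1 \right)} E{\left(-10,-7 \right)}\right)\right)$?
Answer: $140206$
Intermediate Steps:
$T{\left(R,M \right)} = 105 R$ ($T{\left(R,M \right)} = 7 \cdot 15 R = 105 R$)
$G{\left(W \right)} = 3 W$ ($G{\left(W \right)} = 2 W + W = 3 W$)
$G{\left(58 \right)} - \left(-149368 + \left(-114 + T{\left(-9,1 \right)} E{\left(-10,-7 \right)}\right)\right) = 3 \cdot 58 - \left(-149368 - \left(114 - 105 \left(-9\right) \left(-10\right)\right)\right) = 174 - \left(-149368 - -9336\right) = 174 - \left(-149368 + \left(-114 + 9450\right)\right) = 174 - \left(-149368 + 9336\right) = 174 - -140032 = 174 + 140032 = 140206$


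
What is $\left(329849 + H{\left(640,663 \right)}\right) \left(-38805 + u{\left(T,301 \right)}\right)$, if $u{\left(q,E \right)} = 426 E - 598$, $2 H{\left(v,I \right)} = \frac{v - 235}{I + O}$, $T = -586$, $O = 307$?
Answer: $\frac{11367700152739}{388} \approx 2.9298 \cdot 10^{10}$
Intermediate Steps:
$H{\left(v,I \right)} = \frac{-235 + v}{2 \left(307 + I\right)}$ ($H{\left(v,I \right)} = \frac{\left(v - 235\right) \frac{1}{I + 307}}{2} = \frac{\left(-235 + v\right) \frac{1}{307 + I}}{2} = \frac{\frac{1}{307 + I} \left(-235 + v\right)}{2} = \frac{-235 + v}{2 \left(307 + I\right)}$)
$u{\left(q,E \right)} = -598 + 426 E$
$\left(329849 + H{\left(640,663 \right)}\right) \left(-38805 + u{\left(T,301 \right)}\right) = \left(329849 + \frac{-235 + 640}{2 \left(307 + 663\right)}\right) \left(-38805 + \left(-598 + 426 \cdot 301\right)\right) = \left(329849 + \frac{1}{2} \cdot \frac{1}{970} \cdot 405\right) \left(-38805 + \left(-598 + 128226\right)\right) = \left(329849 + \frac{1}{2} \cdot \frac{1}{970} \cdot 405\right) \left(-38805 + 127628\right) = \left(329849 + \frac{81}{388}\right) 88823 = \frac{127981493}{388} \cdot 88823 = \frac{11367700152739}{388}$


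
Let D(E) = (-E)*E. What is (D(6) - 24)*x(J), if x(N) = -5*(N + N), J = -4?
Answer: -2400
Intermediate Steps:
x(N) = -10*N
D(E) = -E**2
(D(6) - 24)*x(J) = (-1*6**2 - 24)*(-10*(-4)) = (-1*36 - 24)*40 = (-36 - 24)*40 = -60*40 = -2400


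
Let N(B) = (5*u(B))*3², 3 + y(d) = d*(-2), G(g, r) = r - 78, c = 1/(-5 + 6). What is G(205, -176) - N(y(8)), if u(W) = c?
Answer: -299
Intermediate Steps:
c = 1 (c = 1/1 = 1)
u(W) = 1
G(g, r) = -78 + r
y(d) = -3 - 2*d (y(d) = -3 + d*(-2) = -3 - 2*d)
N(B) = 45 (N(B) = (5*1)*3² = 5*9 = 45)
G(205, -176) - N(y(8)) = (-78 - 176) - 1*45 = -254 - 45 = -299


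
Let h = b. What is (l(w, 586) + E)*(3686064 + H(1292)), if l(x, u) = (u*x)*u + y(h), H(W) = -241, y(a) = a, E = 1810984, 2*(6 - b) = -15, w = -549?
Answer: -1376385136172099/2 ≈ -6.8819e+14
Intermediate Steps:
b = 27/2 (b = 6 - ½*(-15) = 6 + 15/2 = 27/2 ≈ 13.500)
h = 27/2 ≈ 13.500
l(x, u) = 27/2 + x*u² (l(x, u) = (u*x)*u + 27/2 = x*u² + 27/2 = 27/2 + x*u²)
(l(w, 586) + E)*(3686064 + H(1292)) = ((27/2 - 549*586²) + 1810984)*(3686064 - 241) = ((27/2 - 549*343396) + 1810984)*3685823 = ((27/2 - 188524404) + 1810984)*3685823 = (-377048781/2 + 1810984)*3685823 = -373426813/2*3685823 = -1376385136172099/2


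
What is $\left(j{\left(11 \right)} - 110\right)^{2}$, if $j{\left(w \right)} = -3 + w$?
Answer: $10404$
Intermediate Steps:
$\left(j{\left(11 \right)} - 110\right)^{2} = \left(\left(-3 + 11\right) - 110\right)^{2} = \left(8 - 110\right)^{2} = \left(-102\right)^{2} = 10404$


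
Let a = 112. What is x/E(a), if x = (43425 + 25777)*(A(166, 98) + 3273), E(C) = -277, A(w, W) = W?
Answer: -233279942/277 ≈ -8.4217e+5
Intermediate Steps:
x = 233279942 (x = (43425 + 25777)*(98 + 3273) = 69202*3371 = 233279942)
x/E(a) = 233279942/(-277) = 233279942*(-1/277) = -233279942/277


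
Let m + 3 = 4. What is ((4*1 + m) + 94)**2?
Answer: 9801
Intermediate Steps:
m = 1 (m = -3 + 4 = 1)
((4*1 + m) + 94)**2 = ((4*1 + 1) + 94)**2 = ((4 + 1) + 94)**2 = (5 + 94)**2 = 99**2 = 9801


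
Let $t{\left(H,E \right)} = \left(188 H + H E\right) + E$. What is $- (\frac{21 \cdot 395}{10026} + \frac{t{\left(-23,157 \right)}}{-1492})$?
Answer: $- \frac{3764932}{623283} \approx -6.0405$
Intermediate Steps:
$t{\left(H,E \right)} = E + 188 H + E H$ ($t{\left(H,E \right)} = \left(188 H + E H\right) + E = E + 188 H + E H$)
$- (\frac{21 \cdot 395}{10026} + \frac{t{\left(-23,157 \right)}}{-1492}) = - (\frac{21 \cdot 395}{10026} + \frac{157 + 188 \left(-23\right) + 157 \left(-23\right)}{-1492}) = - (8295 \cdot \frac{1}{10026} + \left(157 - 4324 - 3611\right) \left(- \frac{1}{1492}\right)) = - (\frac{2765}{3342} - - \frac{3889}{746}) = - (\frac{2765}{3342} + \frac{3889}{746}) = \left(-1\right) \frac{3764932}{623283} = - \frac{3764932}{623283}$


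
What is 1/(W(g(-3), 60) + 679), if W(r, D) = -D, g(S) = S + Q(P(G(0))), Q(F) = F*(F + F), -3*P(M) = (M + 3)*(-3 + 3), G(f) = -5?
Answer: 1/619 ≈ 0.0016155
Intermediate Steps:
P(M) = 0 (P(M) = -(M + 3)*(-3 + 3)/3 = -(3 + M)*0/3 = -1/3*0 = 0)
Q(F) = 2*F**2 (Q(F) = F*(2*F) = 2*F**2)
g(S) = S (g(S) = S + 2*0**2 = S + 2*0 = S + 0 = S)
1/(W(g(-3), 60) + 679) = 1/(-1*60 + 679) = 1/(-60 + 679) = 1/619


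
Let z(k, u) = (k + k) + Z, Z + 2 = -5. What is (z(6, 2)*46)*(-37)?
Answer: -8510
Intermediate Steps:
Z = -7 (Z = -2 - 5 = -7)
z(k, u) = -7 + 2*k (z(k, u) = (k + k) - 7 = 2*k - 7 = -7 + 2*k)
(z(6, 2)*46)*(-37) = ((-7 + 2*6)*46)*(-37) = ((-7 + 12)*46)*(-37) = (5*46)*(-37) = 230*(-37) = -8510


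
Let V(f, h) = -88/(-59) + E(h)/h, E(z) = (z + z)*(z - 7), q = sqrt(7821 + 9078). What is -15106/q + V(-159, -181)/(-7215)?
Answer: 22096/425685 - 15106*sqrt(16899)/16899 ≈ -116.15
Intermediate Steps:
q = sqrt(16899) ≈ 130.00
E(z) = 2*z*(-7 + z) (E(z) = (2*z)*(-7 + z) = 2*z*(-7 + z))
V(f, h) = -738/59 + 2*h (V(f, h) = -88/(-59) + (2*h*(-7 + h))/h = -88*(-1/59) + (-14 + 2*h) = 88/59 + (-14 + 2*h) = -738/59 + 2*h)
-15106/q + V(-159, -181)/(-7215) = -15106*sqrt(16899)/16899 + (-738/59 + 2*(-181))/(-7215) = -15106*sqrt(16899)/16899 + (-738/59 - 362)*(-1/7215) = -15106*sqrt(16899)/16899 - 22096/59*(-1/7215) = -15106*sqrt(16899)/16899 + 22096/425685 = 22096/425685 - 15106*sqrt(16899)/16899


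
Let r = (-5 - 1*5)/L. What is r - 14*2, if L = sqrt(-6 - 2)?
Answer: -28 + 5*I*sqrt(2)/2 ≈ -28.0 + 3.5355*I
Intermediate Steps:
L = 2*I*sqrt(2) (L = sqrt(-8) = 2*I*sqrt(2) ≈ 2.8284*I)
r = 5*I*sqrt(2)/2 (r = (-5 - 1*5)/((2*I*sqrt(2))) = (-5 - 5)*(-I*sqrt(2)/4) = -(-5)*I*sqrt(2)/2 = 5*I*sqrt(2)/2 ≈ 3.5355*I)
r - 14*2 = 5*I*sqrt(2)/2 - 14*2 = 5*I*sqrt(2)/2 - 28 = -28 + 5*I*sqrt(2)/2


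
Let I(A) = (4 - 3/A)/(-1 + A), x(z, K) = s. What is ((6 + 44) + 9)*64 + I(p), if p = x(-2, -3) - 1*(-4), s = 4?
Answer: 211485/56 ≈ 3776.5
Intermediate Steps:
x(z, K) = 4
p = 8 (p = 4 - 1*(-4) = 4 + 4 = 8)
I(A) = (4 - 3/A)/(-1 + A)
((6 + 44) + 9)*64 + I(p) = ((6 + 44) + 9)*64 + (-3 + 4*8)/(8*(-1 + 8)) = (50 + 9)*64 + (⅛)*(-3 + 32)/7 = 59*64 + (⅛)*(⅐)*29 = 3776 + 29/56 = 211485/56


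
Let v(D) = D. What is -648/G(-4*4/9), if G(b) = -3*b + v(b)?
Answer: -729/4 ≈ -182.25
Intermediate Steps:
G(b) = -2*b (G(b) = -3*b + b = -2*b)
-648/G(-4*4/9) = -648/((-2*(-4*4)/9)) = -648/((-(-32)/9)) = -648/((-2*(-16/9))) = -648/32/9 = -648*9/32 = -9*81/4 = -729/4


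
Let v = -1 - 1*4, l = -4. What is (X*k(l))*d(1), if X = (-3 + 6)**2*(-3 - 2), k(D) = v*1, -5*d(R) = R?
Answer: -45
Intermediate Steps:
d(R) = -R/5
v = -5 (v = -1 - 4 = -5)
k(D) = -5 (k(D) = -5*1 = -5)
X = -45 (X = 3**2*(-5) = 9*(-5) = -45)
(X*k(l))*d(1) = (-45*(-5))*(-1/5*1) = 225*(-1/5) = -45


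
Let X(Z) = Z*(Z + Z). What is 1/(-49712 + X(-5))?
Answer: -1/49662 ≈ -2.0136e-5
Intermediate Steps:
X(Z) = 2*Z² (X(Z) = Z*(2*Z) = 2*Z²)
1/(-49712 + X(-5)) = 1/(-49712 + 2*(-5)²) = 1/(-49712 + 2*25) = 1/(-49712 + 50) = 1/(-49662) = -1/49662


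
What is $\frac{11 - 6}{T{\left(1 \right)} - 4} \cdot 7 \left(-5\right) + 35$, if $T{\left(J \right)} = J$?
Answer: $\frac{280}{3} \approx 93.333$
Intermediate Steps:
$\frac{11 - 6}{T{\left(1 \right)} - 4} \cdot 7 \left(-5\right) + 35 = \frac{11 - 6}{1 - 4} \cdot 7 \left(-5\right) + 35 = \frac{5}{-3} \left(-35\right) + 35 = 5 \left(- \frac{1}{3}\right) \left(-35\right) + 35 = \left(- \frac{5}{3}\right) \left(-35\right) + 35 = \frac{175}{3} + 35 = \frac{280}{3}$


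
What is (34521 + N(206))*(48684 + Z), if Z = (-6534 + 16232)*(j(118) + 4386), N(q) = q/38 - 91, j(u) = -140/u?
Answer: 1643392288155204/1121 ≈ 1.4660e+12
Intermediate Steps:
N(q) = -91 + q/38 (N(q) = q*(1/38) - 91 = q/38 - 91 = -91 + q/38)
Z = 2508911392/59 (Z = (-6534 + 16232)*(-140/118 + 4386) = 9698*(-140*1/118 + 4386) = 9698*(-70/59 + 4386) = 9698*(258704/59) = 2508911392/59 ≈ 4.2524e+7)
(34521 + N(206))*(48684 + Z) = (34521 + (-91 + (1/38)*206))*(48684 + 2508911392/59) = (34521 + (-91 + 103/19))*(2511783748/59) = (34521 - 1626/19)*(2511783748/59) = (654273/19)*(2511783748/59) = 1643392288155204/1121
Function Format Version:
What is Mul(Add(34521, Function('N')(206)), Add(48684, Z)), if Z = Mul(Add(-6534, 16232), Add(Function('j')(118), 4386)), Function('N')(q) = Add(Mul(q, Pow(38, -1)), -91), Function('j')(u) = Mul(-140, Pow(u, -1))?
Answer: Rational(1643392288155204, 1121) ≈ 1.4660e+12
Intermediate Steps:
Function('N')(q) = Add(-91, Mul(Rational(1, 38), q)) (Function('N')(q) = Add(Mul(q, Rational(1, 38)), -91) = Add(Mul(Rational(1, 38), q), -91) = Add(-91, Mul(Rational(1, 38), q)))
Z = Rational(2508911392, 59) (Z = Mul(Add(-6534, 16232), Add(Mul(-140, Pow(118, -1)), 4386)) = Mul(9698, Add(Mul(-140, Rational(1, 118)), 4386)) = Mul(9698, Add(Rational(-70, 59), 4386)) = Mul(9698, Rational(258704, 59)) = Rational(2508911392, 59) ≈ 4.2524e+7)
Mul(Add(34521, Function('N')(206)), Add(48684, Z)) = Mul(Add(34521, Add(-91, Mul(Rational(1, 38), 206))), Add(48684, Rational(2508911392, 59))) = Mul(Add(34521, Add(-91, Rational(103, 19))), Rational(2511783748, 59)) = Mul(Add(34521, Rational(-1626, 19)), Rational(2511783748, 59)) = Mul(Rational(654273, 19), Rational(2511783748, 59)) = Rational(1643392288155204, 1121)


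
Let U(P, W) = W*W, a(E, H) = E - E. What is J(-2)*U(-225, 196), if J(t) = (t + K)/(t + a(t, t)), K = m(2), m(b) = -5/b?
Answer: 86436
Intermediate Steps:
a(E, H) = 0
K = -5/2 ≈ -2.5000
U(P, W) = W**2
J(t) = (-5/2 + t)/t (J(t) = (t - 5/2)/(t + 0) = (-5/2 + t)/t)
J(-2)*U(-225, 196) = ((-5/2 - 2)/(-2))*196**2 = -1/2*(-9/2)*38416 = (9/4)*38416 = 86436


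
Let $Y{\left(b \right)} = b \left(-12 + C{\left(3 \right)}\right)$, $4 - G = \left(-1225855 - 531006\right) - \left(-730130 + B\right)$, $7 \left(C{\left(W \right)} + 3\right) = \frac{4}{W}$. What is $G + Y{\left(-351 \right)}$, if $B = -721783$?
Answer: $\frac{2171051}{7} \approx 3.1015 \cdot 10^{5}$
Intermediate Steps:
$C{\left(W \right)} = -3 + \frac{4}{7 W}$ ($C{\left(W \right)} = -3 + \frac{4 \frac{1}{W}}{7} = -3 + \frac{4}{7 W}$)
$G = 304952$ ($G = 4 - \left(\left(-1225855 - 531006\right) + \left(730130 - -721783\right)\right) = 4 - \left(-1756861 + \left(730130 + 721783\right)\right) = 4 - \left(-1756861 + 1451913\right) = 4 - -304948 = 4 + 304948 = 304952$)
$Y{\left(b \right)} = - \frac{311 b}{21}$ ($Y{\left(b \right)} = b \left(-12 - \left(3 - \frac{4}{7 \cdot 3}\right)\right) = b \left(-12 + \left(-3 + \frac{4}{7} \cdot \frac{1}{3}\right)\right) = b \left(-12 + \left(-3 + \frac{4}{21}\right)\right) = b \left(-12 - \frac{59}{21}\right) = b \left(- \frac{311}{21}\right) = - \frac{311 b}{21}$)
$G + Y{\left(-351 \right)} = 304952 - - \frac{36387}{7} = 304952 + \frac{36387}{7} = \frac{2171051}{7}$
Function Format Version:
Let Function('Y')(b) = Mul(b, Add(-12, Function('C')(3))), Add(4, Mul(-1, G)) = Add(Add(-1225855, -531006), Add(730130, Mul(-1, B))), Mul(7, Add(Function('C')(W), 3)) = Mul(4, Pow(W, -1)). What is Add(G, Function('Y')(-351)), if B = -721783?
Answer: Rational(2171051, 7) ≈ 3.1015e+5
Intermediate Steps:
Function('C')(W) = Add(-3, Mul(Rational(4, 7), Pow(W, -1))) (Function('C')(W) = Add(-3, Mul(Rational(1, 7), Mul(4, Pow(W, -1)))) = Add(-3, Mul(Rational(4, 7), Pow(W, -1))))
G = 304952 (G = Add(4, Mul(-1, Add(Add(-1225855, -531006), Add(730130, Mul(-1, -721783))))) = Add(4, Mul(-1, Add(-1756861, Add(730130, 721783)))) = Add(4, Mul(-1, Add(-1756861, 1451913))) = Add(4, Mul(-1, -304948)) = Add(4, 304948) = 304952)
Function('Y')(b) = Mul(Rational(-311, 21), b) (Function('Y')(b) = Mul(b, Add(-12, Add(-3, Mul(Rational(4, 7), Pow(3, -1))))) = Mul(b, Add(-12, Add(-3, Mul(Rational(4, 7), Rational(1, 3))))) = Mul(b, Add(-12, Add(-3, Rational(4, 21)))) = Mul(b, Add(-12, Rational(-59, 21))) = Mul(b, Rational(-311, 21)) = Mul(Rational(-311, 21), b))
Add(G, Function('Y')(-351)) = Add(304952, Mul(Rational(-311, 21), -351)) = Add(304952, Rational(36387, 7)) = Rational(2171051, 7)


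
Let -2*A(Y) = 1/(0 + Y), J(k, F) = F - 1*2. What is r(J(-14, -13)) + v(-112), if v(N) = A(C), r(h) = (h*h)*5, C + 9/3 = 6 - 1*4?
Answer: 2251/2 ≈ 1125.5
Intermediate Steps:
J(k, F) = -2 + F (J(k, F) = F - 2 = -2 + F)
C = -1 (C = -3 + (6 - 1*4) = -3 + (6 - 4) = -3 + 2 = -1)
r(h) = 5*h² (r(h) = h²*5 = 5*h²)
A(Y) = -1/(2*Y) (A(Y) = -1/(2*(0 + Y)) = -1/(2*Y))
v(N) = ½ (v(N) = -½/(-1) = -½*(-1) = ½)
r(J(-14, -13)) + v(-112) = 5*(-2 - 13)² + ½ = 5*(-15)² + ½ = 5*225 + ½ = 1125 + ½ = 2251/2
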